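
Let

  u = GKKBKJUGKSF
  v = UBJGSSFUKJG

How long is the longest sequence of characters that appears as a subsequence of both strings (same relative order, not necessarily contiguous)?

5

Let dp[i][j] be the LCS length of the first i characters of u and the first j characters of v. dp[i][j] = dp[i-1][j-1]+1 when the i-th and j-th characters match, else max(dp[i-1][j], dp[i][j-1]).
    ·  U  B  J  G  S  S  F  U  K  J  G
 ·  0  0  0  0  0  0  0  0  0  0  0  0
 G  0  0  0  0  1  1  1  1  1  1  1  1
 K  0  0  0  0  1  1  1  1  1  2  2  2
 K  0  0  0  0  1  1  1  1  1  2  2  2
 B  0  0  1  1  1  1  1  1  1  2  2  2
 K  0  0  1  1  1  1  1  1  1  2  2  2
 J  0  0  1  2  2  2  2  2  2  2  3  3
 U  0  1  1  2  2  2  2  2  3  3  3  3
 G  0  1  1  2  3  3  3  3  3  3  3  4
 K  0  1  1  2  3  3  3  3  3  4  4  4
 S  0  1  1  2  3  4  4  4  4  4  4  4
 F  0  1  1  2  3  4  4  5  5  5  5  5
dp[11][11] = 5. One LCS (by backtracking along matches): BJGSF.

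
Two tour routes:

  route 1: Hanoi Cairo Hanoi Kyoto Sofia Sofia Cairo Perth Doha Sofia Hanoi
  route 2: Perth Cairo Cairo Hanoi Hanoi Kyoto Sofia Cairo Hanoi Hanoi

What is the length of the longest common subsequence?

One common subsequence of length 6: Hanoi (route 1 #1, route 2 #4); then Hanoi (route 1 #3, route 2 #5); then Kyoto (route 1 #4, route 2 #6); then Sofia (route 1 #6, route 2 #7); then Cairo (route 1 #7, route 2 #8); then Hanoi (route 1 #11, route 2 #10), and the DP table's final entry dp[11][10] is also 6, so no common subsequence is longer.

6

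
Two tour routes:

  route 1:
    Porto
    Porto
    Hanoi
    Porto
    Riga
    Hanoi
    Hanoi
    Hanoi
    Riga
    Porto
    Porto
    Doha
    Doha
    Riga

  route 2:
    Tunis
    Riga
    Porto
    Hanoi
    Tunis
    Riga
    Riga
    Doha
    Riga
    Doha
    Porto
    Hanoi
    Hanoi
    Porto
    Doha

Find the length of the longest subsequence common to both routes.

Match Porto (route 1 #2, route 2 #3); then Hanoi (route 1 #3, route 2 #4); then Porto (route 1 #4, route 2 #11); then Hanoi (route 1 #7, route 2 #12); then Hanoi (route 1 #8, route 2 #13); then Porto (route 1 #11, route 2 #14); then Doha (route 1 #13, route 2 #15) — 7 stops in the same relative order in both, and the DP table's final entry dp[14][15] is also 7, so no common subsequence is longer.

7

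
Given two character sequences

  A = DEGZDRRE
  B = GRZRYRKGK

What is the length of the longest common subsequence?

One common subsequence of length 4: G (A #3, B #1), then Z (A #4, B #3), then R (A #6, B #4), then R (A #7, B #6). The LCS DP gives dp[8][9] = 4, so this is optimal.

4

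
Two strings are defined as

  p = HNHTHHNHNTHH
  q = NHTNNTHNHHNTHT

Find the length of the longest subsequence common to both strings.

9

One common subsequence of length 9: H at p[1]=q[2], N at p[2]=q[5], T at p[4]=q[6], H at p[5]=q[7], H at p[6]=q[9], H at p[8]=q[10], N at p[9]=q[11], T at p[10]=q[12], H at p[11]=q[13]. dp[12][14] = 9 confirms this is the maximum.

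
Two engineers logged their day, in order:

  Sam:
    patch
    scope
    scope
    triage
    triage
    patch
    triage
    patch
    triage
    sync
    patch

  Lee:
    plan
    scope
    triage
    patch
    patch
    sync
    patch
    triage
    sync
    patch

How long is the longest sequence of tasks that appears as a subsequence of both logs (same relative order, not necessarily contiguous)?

7

Taking scope [3,2] → triage [4,3] → patch [6,5] → patch [8,7] → triage [9,8] → sync [10,9] → patch [11,10] gives a common subsequence of length 7. Since dp[11][10] = 7, nothing longer is possible.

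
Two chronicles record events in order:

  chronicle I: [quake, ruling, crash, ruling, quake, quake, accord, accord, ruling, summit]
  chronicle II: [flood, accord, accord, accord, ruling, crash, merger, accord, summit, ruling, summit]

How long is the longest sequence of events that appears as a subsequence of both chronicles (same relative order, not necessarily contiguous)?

5

One common subsequence of length 5: ruling (chronicle I #2, chronicle II #5); then crash (chronicle I #3, chronicle II #6); then accord (chronicle I #7, chronicle II #8); then ruling (chronicle I #9, chronicle II #10); then summit (chronicle I #10, chronicle II #11), and the DP table's final entry dp[10][11] is also 5, so no common subsequence is longer.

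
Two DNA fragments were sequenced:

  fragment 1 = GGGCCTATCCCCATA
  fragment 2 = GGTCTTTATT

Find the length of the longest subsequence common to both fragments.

Taking G (fragment 1 #1, fragment 2 #1); then G (fragment 1 #2, fragment 2 #2); then C (fragment 1 #4, fragment 2 #4); then T (fragment 1 #6, fragment 2 #7); then A (fragment 1 #7, fragment 2 #8); then T (fragment 1 #8, fragment 2 #9); then T (fragment 1 #14, fragment 2 #10) gives a common subsequence of length 7, and the DP table's final entry dp[15][10] is also 7, so no common subsequence is longer.

7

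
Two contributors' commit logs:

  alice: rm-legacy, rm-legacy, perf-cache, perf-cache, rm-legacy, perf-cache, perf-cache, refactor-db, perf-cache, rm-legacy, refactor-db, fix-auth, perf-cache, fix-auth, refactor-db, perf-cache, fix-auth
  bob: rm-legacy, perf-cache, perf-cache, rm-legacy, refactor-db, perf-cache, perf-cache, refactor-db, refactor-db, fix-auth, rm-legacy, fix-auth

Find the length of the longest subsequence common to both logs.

10

Taking rm-legacy [2,1]; then perf-cache [3,2]; then perf-cache [4,3]; then rm-legacy [5,4]; then perf-cache [6,6]; then perf-cache [7,7]; then refactor-db [8,8]; then refactor-db [11,9]; then fix-auth [12,10]; then fix-auth [17,12] gives a common subsequence of length 10, and the DP table's final entry dp[17][12] is also 10, so no common subsequence is longer.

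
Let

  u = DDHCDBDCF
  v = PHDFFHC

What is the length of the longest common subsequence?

One common subsequence of length 3: D at u[1]=v[3] → H at u[3]=v[6] → C at u[8]=v[7]. The LCS DP gives dp[9][7] = 3, so this is optimal.

3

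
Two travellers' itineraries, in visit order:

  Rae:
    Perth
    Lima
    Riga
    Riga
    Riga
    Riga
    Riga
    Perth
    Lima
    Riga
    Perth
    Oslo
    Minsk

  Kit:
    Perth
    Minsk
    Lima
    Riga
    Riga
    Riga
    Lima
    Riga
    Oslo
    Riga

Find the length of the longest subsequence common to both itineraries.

8

One common subsequence of length 8: Perth at Rae[1]=Kit[1] → Lima at Rae[2]=Kit[3] → Riga at Rae[5]=Kit[4] → Riga at Rae[6]=Kit[5] → Riga at Rae[7]=Kit[6] → Lima at Rae[9]=Kit[7] → Riga at Rae[10]=Kit[8] → Oslo at Rae[12]=Kit[9], and the DP table's final entry dp[13][10] is also 8, so no common subsequence is longer.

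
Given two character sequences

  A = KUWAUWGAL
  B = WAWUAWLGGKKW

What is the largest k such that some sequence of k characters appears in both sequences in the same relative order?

Let dp[i][j] be the LCS length of the first i characters of A and the first j characters of B. dp[i][j] = dp[i-1][j-1]+1 when the i-th and j-th characters match, else max(dp[i-1][j], dp[i][j-1]).
    ·  W  A  W  U  A  W  L  G  G  K  K  W
 ·  0  0  0  0  0  0  0  0  0  0  0  0  0
 K  0  0  0  0  0  0  0  0  0  0  1  1  1
 U  0  0  0  0  1  1  1  1  1  1  1  1  1
 W  0  1  1  1  1  1  2  2  2  2  2  2  2
 A  0  1  2  2  2  2  2  2  2  2  2  2  2
 U  0  1  2  2  3  3  3  3  3  3  3  3  3
 W  0  1  2  3  3  3  4  4  4  4  4  4  4
 G  0  1  2  3  3  3  4  4  5  5  5  5  5
 A  0  1  2  3  3  4  4  4  5  5  5  5  5
 L  0  1  2  3  3  4  4  5  5  5  5  5  5
dp[9][12] = 5. One LCS (by backtracking along matches): WAUWG.

5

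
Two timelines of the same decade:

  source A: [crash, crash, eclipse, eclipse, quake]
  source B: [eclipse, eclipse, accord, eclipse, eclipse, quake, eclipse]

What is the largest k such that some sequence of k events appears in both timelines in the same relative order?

3

Pick eclipse (source A #3, source B #4), then eclipse (source A #4, source B #5), then quake (source A #5, source B #6); all 3 events appear in both, in order. dp[5][7] = 3 confirms this is the maximum.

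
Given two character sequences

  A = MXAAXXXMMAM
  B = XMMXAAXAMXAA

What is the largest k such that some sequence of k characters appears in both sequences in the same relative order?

7

Taking M (A #1, B #3), then X (A #2, B #4), then A (A #3, B #5), then A (A #4, B #6), then X (A #5, B #7), then X (A #6, B #10), then A (A #10, B #12) gives a common subsequence of length 7. dp[11][12] = 7 confirms this is the maximum.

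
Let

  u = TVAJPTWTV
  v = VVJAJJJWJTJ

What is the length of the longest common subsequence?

Let dp[i][j] be the LCS length of the first i characters of u and the first j characters of v. dp[i][j] = dp[i-1][j-1]+1 when the i-th and j-th characters match, else max(dp[i-1][j], dp[i][j-1]).
    ·  V  V  J  A  J  J  J  W  J  T  J
 ·  0  0  0  0  0  0  0  0  0  0  0  0
 T  0  0  0  0  0  0  0  0  0  0  1  1
 V  0  1  1  1  1  1  1  1  1  1  1  1
 A  0  1  1  1  2  2  2  2  2  2  2  2
 J  0  1  1  2  2  3  3  3  3  3  3  3
 P  0  1  1  2  2  3  3  3  3  3  3  3
 T  0  1  1  2  2  3  3  3  3  3  4  4
 W  0  1  1  2  2  3  3  3  4  4  4  4
 T  0  1  1  2  2  3  3  3  4  4  5  5
 V  0  1  2  2  2  3  3  3  4  4  5  5
dp[9][11] = 5. One LCS (by backtracking along matches): VAJWT.

5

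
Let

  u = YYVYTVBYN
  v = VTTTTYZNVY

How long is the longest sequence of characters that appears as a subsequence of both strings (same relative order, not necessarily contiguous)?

4

Match V at u[3]=v[1], then Y at u[4]=v[6], then V at u[6]=v[9], then Y at u[8]=v[10] — 4 characters in the same relative order in both, and the DP table's final entry dp[9][10] is also 4, so no common subsequence is longer.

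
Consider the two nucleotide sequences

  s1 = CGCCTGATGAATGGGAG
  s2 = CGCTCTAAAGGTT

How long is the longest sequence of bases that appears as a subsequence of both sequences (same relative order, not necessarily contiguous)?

Pick C (s1 #1, s2 #1); then G (s1 #2, s2 #2); then C (s1 #3, s2 #3); then C (s1 #4, s2 #5); then T (s1 #5, s2 #6); then A (s1 #7, s2 #7); then A (s1 #10, s2 #8); then A (s1 #11, s2 #9); then G (s1 #13, s2 #10); then G (s1 #14, s2 #11); all 10 bases appear in both, in order. Since dp[17][13] = 10, nothing longer is possible.

10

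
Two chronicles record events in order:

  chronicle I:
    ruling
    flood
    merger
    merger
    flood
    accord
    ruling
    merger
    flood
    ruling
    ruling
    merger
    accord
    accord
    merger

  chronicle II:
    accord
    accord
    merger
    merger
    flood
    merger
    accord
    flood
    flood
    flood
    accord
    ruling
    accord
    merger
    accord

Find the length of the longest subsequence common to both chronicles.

Taking merger (chronicle I #3, chronicle II #3); then merger (chronicle I #4, chronicle II #4); then flood (chronicle I #5, chronicle II #5); then accord (chronicle I #6, chronicle II #7); then flood (chronicle I #9, chronicle II #10); then ruling (chronicle I #10, chronicle II #12); then merger (chronicle I #12, chronicle II #14); then accord (chronicle I #14, chronicle II #15) gives a common subsequence of length 8. dp[15][15] = 8 confirms this is the maximum.

8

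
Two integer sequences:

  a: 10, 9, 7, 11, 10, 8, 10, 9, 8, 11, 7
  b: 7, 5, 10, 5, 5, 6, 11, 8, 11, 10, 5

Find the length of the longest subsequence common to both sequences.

4

Let dp[i][j] be the LCS length of the first i values of a and the first j values of b. dp[i][j] = dp[i-1][j-1]+1 when the i-th and j-th values match, else max(dp[i-1][j], dp[i][j-1]).
    ·  7  5 10  5  5  6 11  8 11 10  5
 ·  0  0  0  0  0  0  0  0  0  0  0  0
10  0  0  0  1  1  1  1  1  1  1  1  1
 9  0  0  0  1  1  1  1  1  1  1  1  1
 7  0  1  1  1  1  1  1  1  1  1  1  1
11  0  1  1  1  1  1  1  2  2  2  2  2
10  0  1  1  2  2  2  2  2  2  2  3  3
 8  0  1  1  2  2  2  2  2  3  3  3  3
10  0  1  1  2  2  2  2  2  3  3  4  4
 9  0  1  1  2  2  2  2  2  3  3  4  4
 8  0  1  1  2  2  2  2  2  3  3  4  4
11  0  1  1  2  2  2  2  3  3  4  4  4
 7  0  1  1  2  2  2  2  3  3  4  4  4
dp[11][11] = 4. One LCS (by backtracking along matches): 10, 11, 8, 10.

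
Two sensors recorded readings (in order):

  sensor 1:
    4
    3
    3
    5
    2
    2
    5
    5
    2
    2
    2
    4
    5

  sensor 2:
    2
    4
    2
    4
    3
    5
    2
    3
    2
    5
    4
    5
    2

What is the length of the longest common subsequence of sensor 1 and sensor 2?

Pick 4 [1,4] → 3 [3,5] → 5 [4,6] → 2 [5,7] → 2 [6,9] → 5 [7,10] → 5 [8,12] → 2 [11,13]; all 8 values appear in both, in order. The LCS DP gives dp[13][13] = 8, so this is optimal.

8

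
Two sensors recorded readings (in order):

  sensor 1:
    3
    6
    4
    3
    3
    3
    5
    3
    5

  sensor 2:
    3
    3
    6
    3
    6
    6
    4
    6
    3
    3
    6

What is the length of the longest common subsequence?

Match 3 at sensor 1[1]=sensor 2[4], then 6 at sensor 1[2]=sensor 2[6], then 4 at sensor 1[3]=sensor 2[7], then 3 at sensor 1[4]=sensor 2[9], then 3 at sensor 1[5]=sensor 2[10] — 5 values in the same relative order in both. Since dp[9][11] = 5, nothing longer is possible.

5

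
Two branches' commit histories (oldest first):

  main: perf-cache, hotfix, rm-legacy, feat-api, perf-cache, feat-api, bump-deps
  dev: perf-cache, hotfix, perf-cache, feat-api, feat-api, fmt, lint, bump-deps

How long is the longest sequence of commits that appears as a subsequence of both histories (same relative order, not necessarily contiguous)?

5

Taking perf-cache at main[1]=dev[1], hotfix at main[2]=dev[2], feat-api at main[4]=dev[4], feat-api at main[6]=dev[5], bump-deps at main[7]=dev[8] gives a common subsequence of length 5, and the DP table's final entry dp[7][8] is also 5, so no common subsequence is longer.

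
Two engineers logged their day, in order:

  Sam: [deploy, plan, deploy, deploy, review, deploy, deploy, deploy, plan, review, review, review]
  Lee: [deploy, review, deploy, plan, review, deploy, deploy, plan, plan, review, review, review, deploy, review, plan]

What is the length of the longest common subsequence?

9

Taking deploy at Sam[1]=Lee[3] → plan at Sam[2]=Lee[4] → review at Sam[5]=Lee[5] → deploy at Sam[6]=Lee[6] → deploy at Sam[7]=Lee[7] → plan at Sam[9]=Lee[9] → review at Sam[10]=Lee[11] → review at Sam[11]=Lee[12] → review at Sam[12]=Lee[14] gives a common subsequence of length 9. Since dp[12][15] = 9, nothing longer is possible.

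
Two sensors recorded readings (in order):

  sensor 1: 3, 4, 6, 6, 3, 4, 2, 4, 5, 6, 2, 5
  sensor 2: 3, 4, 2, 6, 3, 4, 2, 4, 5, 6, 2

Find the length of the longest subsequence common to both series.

Taking 3 (sensor 1 #1, sensor 2 #1) → 4 (sensor 1 #2, sensor 2 #2) → 6 (sensor 1 #4, sensor 2 #4) → 3 (sensor 1 #5, sensor 2 #5) → 4 (sensor 1 #6, sensor 2 #6) → 2 (sensor 1 #7, sensor 2 #7) → 4 (sensor 1 #8, sensor 2 #8) → 5 (sensor 1 #9, sensor 2 #9) → 6 (sensor 1 #10, sensor 2 #10) → 2 (sensor 1 #11, sensor 2 #11) gives a common subsequence of length 10. The LCS DP gives dp[12][11] = 10, so this is optimal.

10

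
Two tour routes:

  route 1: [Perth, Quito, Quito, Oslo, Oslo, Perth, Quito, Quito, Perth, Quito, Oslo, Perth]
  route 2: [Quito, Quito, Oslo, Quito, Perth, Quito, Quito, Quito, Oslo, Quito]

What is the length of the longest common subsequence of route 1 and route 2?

Taking Quito (route 1 #2, route 2 #1), Quito (route 1 #3, route 2 #2), Oslo (route 1 #4, route 2 #3), Perth (route 1 #6, route 2 #5), Quito (route 1 #7, route 2 #6), Quito (route 1 #8, route 2 #7), Quito (route 1 #10, route 2 #8), Oslo (route 1 #11, route 2 #9) gives a common subsequence of length 8. Since dp[12][10] = 8, nothing longer is possible.

8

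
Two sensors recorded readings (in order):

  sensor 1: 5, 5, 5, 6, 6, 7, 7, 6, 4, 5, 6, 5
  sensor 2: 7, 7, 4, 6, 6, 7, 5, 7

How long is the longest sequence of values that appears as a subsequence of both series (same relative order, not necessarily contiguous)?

5

Let dp[i][j] be the LCS length of the first i values of sensor 1 and the first j values of sensor 2. dp[i][j] = dp[i-1][j-1]+1 when the i-th and j-th values match, else max(dp[i-1][j], dp[i][j-1]).
    ·  7  7  4  6  6  7  5  7
 ·  0  0  0  0  0  0  0  0  0
 5  0  0  0  0  0  0  0  1  1
 5  0  0  0  0  0  0  0  1  1
 5  0  0  0  0  0  0  0  1  1
 6  0  0  0  0  1  1  1  1  1
 6  0  0  0  0  1  2  2  2  2
 7  0  1  1  1  1  2  3  3  3
 7  0  1  2  2  2  2  3  3  4
 6  0  1  2  2  3  3  3  3  4
 4  0  1  2  3  3  3  3  3  4
 5  0  1  2  3  3  3  3  4  4
 6  0  1  2  3  4  4  4  4  4
 5  0  1  2  3  4  4  4  5  5
dp[12][8] = 5. One LCS (by backtracking along matches): 7, 7, 6, 6, 5.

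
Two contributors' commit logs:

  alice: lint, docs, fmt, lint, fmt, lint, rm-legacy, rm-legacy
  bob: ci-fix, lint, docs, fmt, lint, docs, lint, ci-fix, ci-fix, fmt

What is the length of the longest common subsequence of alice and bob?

Match lint at alice[1]=bob[2] → docs at alice[2]=bob[3] → fmt at alice[3]=bob[4] → lint at alice[4]=bob[7] → fmt at alice[5]=bob[10] — 5 commits in the same relative order in both. Since dp[8][10] = 5, nothing longer is possible.

5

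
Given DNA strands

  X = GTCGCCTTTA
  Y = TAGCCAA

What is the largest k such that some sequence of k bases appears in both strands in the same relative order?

5

Let dp[i][j] be the LCS length of the first i bases of X and the first j bases of Y. dp[i][j] = dp[i-1][j-1]+1 when the i-th and j-th bases match, else max(dp[i-1][j], dp[i][j-1]).
    ·  T  A  G  C  C  A  A
 ·  0  0  0  0  0  0  0  0
 G  0  0  0  1  1  1  1  1
 T  0  1  1  1  1  1  1  1
 C  0  1  1  1  2  2  2  2
 G  0  1  1  2  2  2  2  2
 C  0  1  1  2  3  3  3  3
 C  0  1  1  2  3  4  4  4
 T  0  1  1  2  3  4  4  4
 T  0  1  1  2  3  4  4  4
 T  0  1  1  2  3  4  4  4
 A  0  1  2  2  3  4  5  5
dp[10][7] = 5. One LCS (by backtracking along matches): TGCCA.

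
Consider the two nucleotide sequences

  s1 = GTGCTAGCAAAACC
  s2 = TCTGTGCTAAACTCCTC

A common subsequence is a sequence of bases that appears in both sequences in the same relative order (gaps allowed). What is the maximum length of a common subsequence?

One common subsequence of length 10: G [1,4], T [2,5], G [3,6], C [4,7], T [5,8], A [6,9], A [9,10], A [10,11], C [13,15], C [14,17]. The LCS DP gives dp[14][17] = 10, so this is optimal.

10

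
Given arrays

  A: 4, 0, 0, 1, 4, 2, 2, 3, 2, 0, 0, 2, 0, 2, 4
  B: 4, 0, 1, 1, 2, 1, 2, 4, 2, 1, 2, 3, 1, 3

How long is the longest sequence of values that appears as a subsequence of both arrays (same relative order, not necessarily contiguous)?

Match 4 (A #1, B #1) → 0 (A #2, B #2) → 1 (A #4, B #6) → 4 (A #5, B #8) → 2 (A #6, B #9) → 2 (A #7, B #11) → 3 (A #8, B #14) — 7 values in the same relative order in both. dp[15][14] = 7 confirms this is the maximum.

7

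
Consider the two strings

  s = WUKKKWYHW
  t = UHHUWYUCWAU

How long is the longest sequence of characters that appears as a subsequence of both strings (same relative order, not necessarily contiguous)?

Taking U at s[2]=t[4], W at s[6]=t[5], Y at s[7]=t[6], W at s[9]=t[9] gives a common subsequence of length 4. The LCS DP gives dp[9][11] = 4, so this is optimal.

4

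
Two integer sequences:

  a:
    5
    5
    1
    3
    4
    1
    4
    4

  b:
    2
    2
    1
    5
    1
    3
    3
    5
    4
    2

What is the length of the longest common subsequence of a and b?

4

Taking 5 at a[2]=b[4]; then 1 at a[3]=b[5]; then 3 at a[4]=b[7]; then 4 at a[5]=b[9] gives a common subsequence of length 4. Since dp[8][10] = 4, nothing longer is possible.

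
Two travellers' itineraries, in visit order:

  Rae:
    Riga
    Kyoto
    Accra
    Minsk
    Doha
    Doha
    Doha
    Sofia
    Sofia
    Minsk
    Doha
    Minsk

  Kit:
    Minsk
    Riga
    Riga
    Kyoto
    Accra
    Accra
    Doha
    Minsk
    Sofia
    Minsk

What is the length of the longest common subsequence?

Match Riga at Rae[1]=Kit[3], Kyoto at Rae[2]=Kit[4], Accra at Rae[3]=Kit[6], Minsk at Rae[4]=Kit[8], Sofia at Rae[9]=Kit[9], Minsk at Rae[12]=Kit[10] — 6 stops in the same relative order in both. The LCS DP gives dp[12][10] = 6, so this is optimal.

6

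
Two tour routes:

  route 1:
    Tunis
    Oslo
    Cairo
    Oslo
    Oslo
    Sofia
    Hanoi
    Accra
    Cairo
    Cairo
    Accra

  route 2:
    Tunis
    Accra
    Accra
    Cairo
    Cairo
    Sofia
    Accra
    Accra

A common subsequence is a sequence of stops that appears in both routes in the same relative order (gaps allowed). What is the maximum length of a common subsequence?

5

Taking Tunis at route 1[1]=route 2[1], Cairo at route 1[3]=route 2[5], Sofia at route 1[6]=route 2[6], Accra at route 1[8]=route 2[7], Accra at route 1[11]=route 2[8] gives a common subsequence of length 5. The LCS DP gives dp[11][8] = 5, so this is optimal.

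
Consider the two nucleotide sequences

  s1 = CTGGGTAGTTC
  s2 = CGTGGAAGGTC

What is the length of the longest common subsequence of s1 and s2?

Let dp[i][j] be the LCS length of the first i bases of s1 and the first j bases of s2. dp[i][j] = dp[i-1][j-1]+1 when the i-th and j-th bases match, else max(dp[i-1][j], dp[i][j-1]).
    ·  C  G  T  G  G  A  A  G  G  T  C
 ·  0  0  0  0  0  0  0  0  0  0  0  0
 C  0  1  1  1  1  1  1  1  1  1  1  1
 T  0  1  1  2  2  2  2  2  2  2  2  2
 G  0  1  2  2  3  3  3  3  3  3  3  3
 G  0  1  2  2  3  4  4  4  4  4  4  4
 G  0  1  2  2  3  4  4  4  5  5  5  5
 T  0  1  2  3  3  4  4  4  5  5  6  6
 A  0  1  2  3  3  4  5  5  5  5  6  6
 G  0  1  2  3  4  4  5  5  6  6  6  6
 T  0  1  2  3  4  4  5  5  6  6  7  7
 T  0  1  2  3  4  4  5  5  6  6  7  7
 C  0  1  2  3  4  4  5  5  6  6  7  8
dp[11][11] = 8. One LCS (by backtracking along matches): CTGGGGTC.

8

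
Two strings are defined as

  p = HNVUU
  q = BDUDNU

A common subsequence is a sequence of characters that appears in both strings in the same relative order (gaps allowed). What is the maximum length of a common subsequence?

Let dp[i][j] be the LCS length of the first i characters of p and the first j characters of q. dp[i][j] = dp[i-1][j-1]+1 when the i-th and j-th characters match, else max(dp[i-1][j], dp[i][j-1]).
    ·  B  D  U  D  N  U
 ·  0  0  0  0  0  0  0
 H  0  0  0  0  0  0  0
 N  0  0  0  0  0  1  1
 V  0  0  0  0  0  1  1
 U  0  0  0  1  1  1  2
 U  0  0  0  1  1  1  2
dp[5][6] = 2. One LCS (by backtracking along matches): NU.

2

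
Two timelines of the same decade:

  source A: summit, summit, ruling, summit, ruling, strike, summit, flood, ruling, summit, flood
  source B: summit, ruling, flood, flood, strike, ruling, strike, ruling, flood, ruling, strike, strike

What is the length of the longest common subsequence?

6

One common subsequence of length 6: summit at source A[2]=source B[1]; then ruling at source A[3]=source B[2]; then ruling at source A[5]=source B[6]; then strike at source A[6]=source B[7]; then flood at source A[8]=source B[9]; then ruling at source A[9]=source B[10]. The LCS DP gives dp[11][12] = 6, so this is optimal.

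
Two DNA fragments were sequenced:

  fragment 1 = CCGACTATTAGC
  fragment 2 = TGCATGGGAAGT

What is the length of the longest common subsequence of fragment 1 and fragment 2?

One common subsequence of length 6: C (fragment 1 #2, fragment 2 #3), then A (fragment 1 #4, fragment 2 #4), then T (fragment 1 #6, fragment 2 #5), then A (fragment 1 #7, fragment 2 #9), then A (fragment 1 #10, fragment 2 #10), then G (fragment 1 #11, fragment 2 #11). Since dp[12][12] = 6, nothing longer is possible.

6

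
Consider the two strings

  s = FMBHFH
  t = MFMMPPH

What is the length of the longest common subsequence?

One common subsequence of length 3: F (s #1, t #2), M (s #2, t #4), H (s #6, t #7), and the DP table's final entry dp[6][7] is also 3, so no common subsequence is longer.

3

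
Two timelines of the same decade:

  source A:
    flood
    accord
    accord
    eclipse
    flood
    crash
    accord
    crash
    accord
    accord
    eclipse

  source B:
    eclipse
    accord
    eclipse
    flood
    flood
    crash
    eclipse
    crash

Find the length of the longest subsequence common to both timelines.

5

Taking accord at source A[3]=source B[2], eclipse at source A[4]=source B[3], flood at source A[5]=source B[5], crash at source A[6]=source B[6], crash at source A[8]=source B[8] gives a common subsequence of length 5, and the DP table's final entry dp[11][8] is also 5, so no common subsequence is longer.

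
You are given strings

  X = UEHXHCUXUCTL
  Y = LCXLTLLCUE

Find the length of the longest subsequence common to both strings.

4

Pick C at X[6]=Y[2], then X at X[8]=Y[3], then T at X[11]=Y[5], then L at X[12]=Y[7]; all 4 characters appear in both, in order. dp[12][10] = 4 confirms this is the maximum.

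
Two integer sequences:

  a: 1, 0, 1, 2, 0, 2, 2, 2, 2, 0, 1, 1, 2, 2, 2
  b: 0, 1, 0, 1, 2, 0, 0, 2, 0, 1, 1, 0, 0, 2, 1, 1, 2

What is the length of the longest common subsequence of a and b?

Pick 1 [1,2], then 0 [2,3], then 1 [3,4], then 2 [4,5], then 0 [5,7], then 2 [9,8], then 0 [10,9], then 1 [11,10], then 1 [12,11], then 2 [13,14], then 2 [15,17]; all 11 values appear in both, in order, and the DP table's final entry dp[15][17] is also 11, so no common subsequence is longer.

11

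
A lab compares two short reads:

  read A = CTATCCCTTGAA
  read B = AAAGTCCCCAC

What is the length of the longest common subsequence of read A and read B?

Let dp[i][j] be the LCS length of the first i bases of read A and the first j bases of read B. dp[i][j] = dp[i-1][j-1]+1 when the i-th and j-th bases match, else max(dp[i-1][j], dp[i][j-1]).
    ·  A  A  A  G  T  C  C  C  C  A  C
 ·  0  0  0  0  0  0  0  0  0  0  0  0
 C  0  0  0  0  0  0  1  1  1  1  1  1
 T  0  0  0  0  0  1  1  1  1  1  1  1
 A  0  1  1  1  1  1  1  1  1  1  2  2
 T  0  1  1  1  1  2  2  2  2  2  2  2
 C  0  1  1  1  1  2  3  3  3  3  3  3
 C  0  1  1  1  1  2  3  4  4  4  4  4
 C  0  1  1  1  1  2  3  4  5  5  5  5
 T  0  1  1  1  1  2  3  4  5  5  5  5
 T  0  1  1  1  1  2  3  4  5  5  5  5
 G  0  1  1  1  2  2  3  4  5  5  5  5
 A  0  1  2  2  2  2  3  4  5  5  6  6
 A  0  1  2  3  3  3  3  4  5  5  6  6
dp[12][11] = 6. One LCS (by backtracking along matches): ATCCCA.

6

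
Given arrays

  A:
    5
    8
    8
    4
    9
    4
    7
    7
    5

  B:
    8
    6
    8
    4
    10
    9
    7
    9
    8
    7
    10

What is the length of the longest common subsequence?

6

Let dp[i][j] be the LCS length of the first i values of A and the first j values of B. dp[i][j] = dp[i-1][j-1]+1 when the i-th and j-th values match, else max(dp[i-1][j], dp[i][j-1]).
    ·  8  6  8  4 10  9  7  9  8  7 10
 ·  0  0  0  0  0  0  0  0  0  0  0  0
 5  0  0  0  0  0  0  0  0  0  0  0  0
 8  0  1  1  1  1  1  1  1  1  1  1  1
 8  0  1  1  2  2  2  2  2  2  2  2  2
 4  0  1  1  2  3  3  3  3  3  3  3  3
 9  0  1  1  2  3  3  4  4  4  4  4  4
 4  0  1  1  2  3  3  4  4  4  4  4  4
 7  0  1  1  2  3  3  4  5  5  5  5  5
 7  0  1  1  2  3  3  4  5  5  5  6  6
 5  0  1  1  2  3  3  4  5  5  5  6  6
dp[9][11] = 6. One LCS (by backtracking along matches): 8, 8, 4, 9, 7, 7.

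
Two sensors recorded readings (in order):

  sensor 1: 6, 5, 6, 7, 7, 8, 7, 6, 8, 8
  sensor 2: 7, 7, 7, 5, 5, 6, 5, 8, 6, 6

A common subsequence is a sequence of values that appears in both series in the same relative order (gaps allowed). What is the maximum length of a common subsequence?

One common subsequence of length 5: 7 (sensor 1 #4, sensor 2 #1), then 7 (sensor 1 #5, sensor 2 #2), then 7 (sensor 1 #7, sensor 2 #3), then 6 (sensor 1 #8, sensor 2 #6), then 8 (sensor 1 #9, sensor 2 #8). The LCS DP gives dp[10][10] = 5, so this is optimal.

5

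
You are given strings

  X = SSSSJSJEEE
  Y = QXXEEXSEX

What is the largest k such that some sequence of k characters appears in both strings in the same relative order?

Let dp[i][j] be the LCS length of the first i characters of X and the first j characters of Y. dp[i][j] = dp[i-1][j-1]+1 when the i-th and j-th characters match, else max(dp[i-1][j], dp[i][j-1]).
    ·  Q  X  X  E  E  X  S  E  X
 ·  0  0  0  0  0  0  0  0  0  0
 S  0  0  0  0  0  0  0  1  1  1
 S  0  0  0  0  0  0  0  1  1  1
 S  0  0  0  0  0  0  0  1  1  1
 S  0  0  0  0  0  0  0  1  1  1
 J  0  0  0  0  0  0  0  1  1  1
 S  0  0  0  0  0  0  0  1  1  1
 J  0  0  0  0  0  0  0  1  1  1
 E  0  0  0  0  1  1  1  1  2  2
 E  0  0  0  0  1  2  2  2  2  2
 E  0  0  0  0  1  2  2  2  3  3
dp[10][9] = 3. One LCS (by backtracking along matches): EEE.

3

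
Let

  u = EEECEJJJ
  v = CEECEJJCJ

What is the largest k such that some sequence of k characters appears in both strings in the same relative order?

Let dp[i][j] be the LCS length of the first i characters of u and the first j characters of v. dp[i][j] = dp[i-1][j-1]+1 when the i-th and j-th characters match, else max(dp[i-1][j], dp[i][j-1]).
    ·  C  E  E  C  E  J  J  C  J
 ·  0  0  0  0  0  0  0  0  0  0
 E  0  0  1  1  1  1  1  1  1  1
 E  0  0  1  2  2  2  2  2  2  2
 E  0  0  1  2  2  3  3  3  3  3
 C  0  1  1  2  3  3  3  3  4  4
 E  0  1  2  2  3  4  4  4  4  4
 J  0  1  2  2  3  4  5  5  5  5
 J  0  1  2  2  3  4  5  6  6  6
 J  0  1  2  2  3  4  5  6  6  7
dp[8][9] = 7. One LCS (by backtracking along matches): EECEJJJ.

7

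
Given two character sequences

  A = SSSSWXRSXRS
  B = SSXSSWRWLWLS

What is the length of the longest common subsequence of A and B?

Match S [1,1], S [2,2], S [3,4], S [4,5], W [5,6], R [7,7], S [11,12] — 7 characters in the same relative order in both. Since dp[11][12] = 7, nothing longer is possible.

7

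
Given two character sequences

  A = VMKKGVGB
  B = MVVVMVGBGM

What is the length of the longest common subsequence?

Match V [1,4], M [2,5], V [6,6], G [7,7], B [8,8] — 5 characters in the same relative order in both. dp[8][10] = 5 confirms this is the maximum.

5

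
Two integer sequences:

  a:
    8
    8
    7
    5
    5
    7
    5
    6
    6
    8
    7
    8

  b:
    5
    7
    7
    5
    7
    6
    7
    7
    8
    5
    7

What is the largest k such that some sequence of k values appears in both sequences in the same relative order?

6

Taking 7 (a #3, b #3), 5 (a #5, b #4), 7 (a #6, b #5), 6 (a #8, b #6), 8 (a #10, b #9), 7 (a #11, b #11) gives a common subsequence of length 6, and the DP table's final entry dp[12][11] is also 6, so no common subsequence is longer.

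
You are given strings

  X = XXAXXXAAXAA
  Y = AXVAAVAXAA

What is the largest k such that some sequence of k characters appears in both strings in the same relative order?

Taking X (X #1, Y #2), A (X #3, Y #4), A (X #7, Y #5), A (X #8, Y #7), X (X #9, Y #8), A (X #10, Y #9), A (X #11, Y #10) gives a common subsequence of length 7. The LCS DP gives dp[11][10] = 7, so this is optimal.

7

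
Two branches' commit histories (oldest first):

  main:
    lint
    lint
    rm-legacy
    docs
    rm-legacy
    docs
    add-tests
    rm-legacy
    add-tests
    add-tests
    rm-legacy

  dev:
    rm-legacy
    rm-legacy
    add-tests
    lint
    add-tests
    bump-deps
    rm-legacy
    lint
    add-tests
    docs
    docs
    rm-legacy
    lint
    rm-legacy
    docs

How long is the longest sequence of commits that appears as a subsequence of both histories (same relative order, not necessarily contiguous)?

6

One common subsequence of length 6: lint (main #1, dev #4), then lint (main #2, dev #8), then docs (main #4, dev #10), then docs (main #6, dev #11), then rm-legacy (main #8, dev #12), then rm-legacy (main #11, dev #14). The LCS DP gives dp[11][15] = 6, so this is optimal.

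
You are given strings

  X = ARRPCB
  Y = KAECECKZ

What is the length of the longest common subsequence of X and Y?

2

Match A at X[1]=Y[2]; then C at X[5]=Y[6] — 2 characters in the same relative order in both, and the DP table's final entry dp[6][8] is also 2, so no common subsequence is longer.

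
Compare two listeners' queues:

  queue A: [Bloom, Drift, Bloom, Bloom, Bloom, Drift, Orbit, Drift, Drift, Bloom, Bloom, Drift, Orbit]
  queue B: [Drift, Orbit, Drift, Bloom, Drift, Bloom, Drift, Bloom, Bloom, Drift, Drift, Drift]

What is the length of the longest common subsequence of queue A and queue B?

8

One common subsequence of length 8: Bloom [1,4], Drift [2,5], Bloom [3,6], Bloom [4,8], Bloom [5,9], Drift [8,10], Drift [9,11], Drift [12,12]. Since dp[13][12] = 8, nothing longer is possible.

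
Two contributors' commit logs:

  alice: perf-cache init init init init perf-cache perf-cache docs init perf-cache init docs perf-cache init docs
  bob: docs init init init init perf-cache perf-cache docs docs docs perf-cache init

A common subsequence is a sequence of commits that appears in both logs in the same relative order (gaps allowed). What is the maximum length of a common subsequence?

10

One common subsequence of length 10: init (alice #2, bob #2); then init (alice #3, bob #3); then init (alice #4, bob #4); then init (alice #5, bob #5); then perf-cache (alice #6, bob #6); then perf-cache (alice #7, bob #7); then docs (alice #8, bob #9); then docs (alice #12, bob #10); then perf-cache (alice #13, bob #11); then init (alice #14, bob #12). Since dp[15][12] = 10, nothing longer is possible.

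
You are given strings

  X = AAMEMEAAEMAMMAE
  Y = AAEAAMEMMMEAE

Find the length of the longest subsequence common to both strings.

One common subsequence of length 11: A (X #1, Y #1) → A (X #2, Y #2) → E (X #6, Y #3) → A (X #7, Y #4) → A (X #8, Y #5) → E (X #9, Y #7) → M (X #10, Y #8) → M (X #12, Y #9) → M (X #13, Y #10) → A (X #14, Y #12) → E (X #15, Y #13). Since dp[15][13] = 11, nothing longer is possible.

11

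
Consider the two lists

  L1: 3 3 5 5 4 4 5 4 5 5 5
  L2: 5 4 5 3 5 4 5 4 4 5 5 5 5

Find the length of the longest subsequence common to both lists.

Taking 3 [2,4], 5 [3,5], 5 [4,7], 4 [5,8], 4 [6,9], 5 [7,10], 5 [9,11], 5 [10,12], 5 [11,13] gives a common subsequence of length 9. Since dp[11][13] = 9, nothing longer is possible.

9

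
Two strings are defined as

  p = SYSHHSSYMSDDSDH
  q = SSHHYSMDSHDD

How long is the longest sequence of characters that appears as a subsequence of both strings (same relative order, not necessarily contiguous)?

9

Taking S [1,1] → S [3,2] → H [4,3] → H [5,4] → S [7,6] → M [9,7] → S [10,9] → D [12,11] → D [14,12] gives a common subsequence of length 9. dp[15][12] = 9 confirms this is the maximum.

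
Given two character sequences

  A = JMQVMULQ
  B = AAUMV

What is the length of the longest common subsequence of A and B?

2

Taking M (A #2, B #4), V (A #4, B #5) gives a common subsequence of length 2. Since dp[8][5] = 2, nothing longer is possible.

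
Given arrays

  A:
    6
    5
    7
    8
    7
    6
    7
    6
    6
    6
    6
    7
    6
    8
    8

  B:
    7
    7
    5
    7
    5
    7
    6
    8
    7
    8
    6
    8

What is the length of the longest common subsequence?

Taking 5 (A #2, B #3); then 7 (A #3, B #4); then 7 (A #5, B #6); then 6 (A #6, B #7); then 7 (A #7, B #9); then 6 (A #13, B #11); then 8 (A #15, B #12) gives a common subsequence of length 7. dp[15][12] = 7 confirms this is the maximum.

7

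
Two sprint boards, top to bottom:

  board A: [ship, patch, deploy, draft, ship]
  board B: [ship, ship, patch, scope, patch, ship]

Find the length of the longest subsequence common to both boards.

3

Match ship (board A #1, board B #2); then patch (board A #2, board B #5); then ship (board A #5, board B #6) — 3 tasks in the same relative order in both. Since dp[5][6] = 3, nothing longer is possible.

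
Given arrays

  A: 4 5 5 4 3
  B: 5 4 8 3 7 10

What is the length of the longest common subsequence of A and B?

3

Taking 5 [3,1]; then 4 [4,2]; then 3 [5,4] gives a common subsequence of length 3. Since dp[5][6] = 3, nothing longer is possible.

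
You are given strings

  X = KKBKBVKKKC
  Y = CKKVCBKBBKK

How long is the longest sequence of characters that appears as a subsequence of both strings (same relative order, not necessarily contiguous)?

Let dp[i][j] be the LCS length of the first i characters of X and the first j characters of Y. dp[i][j] = dp[i-1][j-1]+1 when the i-th and j-th characters match, else max(dp[i-1][j], dp[i][j-1]).
    ·  C  K  K  V  C  B  K  B  B  K  K
 ·  0  0  0  0  0  0  0  0  0  0  0  0
 K  0  0  1  1  1  1  1  1  1  1  1  1
 K  0  0  1  2  2  2  2  2  2  2  2  2
 B  0  0  1  2  2  2  3  3  3  3  3  3
 K  0  0  1  2  2  2  3  4  4  4  4  4
 B  0  0  1  2  2  2  3  4  5  5  5  5
 V  0  0  1  2  3  3  3  4  5  5  5  5
 K  0  0  1  2  3  3  3  4  5  5  6  6
 K  0  0  1  2  3  3  3  4  5  5  6  7
 K  0  0  1  2  3  3  3  4  5  5  6  7
 C  0  1  1  2  3  4  4  4  5  5  6  7
dp[10][11] = 7. One LCS (by backtracking along matches): KKBKBKK.

7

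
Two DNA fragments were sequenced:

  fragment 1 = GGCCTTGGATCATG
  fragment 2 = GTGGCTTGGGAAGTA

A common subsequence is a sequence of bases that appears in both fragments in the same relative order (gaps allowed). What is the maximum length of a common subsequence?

One common subsequence of length 10: G (fragment 1 #1, fragment 2 #3) → G (fragment 1 #2, fragment 2 #4) → C (fragment 1 #4, fragment 2 #5) → T (fragment 1 #5, fragment 2 #6) → T (fragment 1 #6, fragment 2 #7) → G (fragment 1 #7, fragment 2 #9) → G (fragment 1 #8, fragment 2 #10) → A (fragment 1 #9, fragment 2 #12) → T (fragment 1 #10, fragment 2 #14) → A (fragment 1 #12, fragment 2 #15), and the DP table's final entry dp[14][15] is also 10, so no common subsequence is longer.

10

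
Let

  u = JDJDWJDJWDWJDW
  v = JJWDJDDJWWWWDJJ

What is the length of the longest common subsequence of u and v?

9

One common subsequence of length 9: J at u[1]=v[2], then D at u[2]=v[4], then J at u[3]=v[5], then D at u[4]=v[6], then D at u[7]=v[7], then J at u[8]=v[8], then W at u[9]=v[12], then D at u[10]=v[13], then J at u[12]=v[15]. Since dp[14][15] = 9, nothing longer is possible.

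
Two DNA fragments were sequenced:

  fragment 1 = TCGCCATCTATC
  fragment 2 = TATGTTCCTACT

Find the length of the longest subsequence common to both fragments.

Let dp[i][j] be the LCS length of the first i bases of fragment 1 and the first j bases of fragment 2. dp[i][j] = dp[i-1][j-1]+1 when the i-th and j-th bases match, else max(dp[i-1][j], dp[i][j-1]).
    ·  T  A  T  G  T  T  C  C  T  A  C  T
 ·  0  0  0  0  0  0  0  0  0  0  0  0  0
 T  0  1  1  1  1  1  1  1  1  1  1  1  1
 C  0  1  1  1  1  1  1  2  2  2  2  2  2
 G  0  1  1  1  2  2  2  2  2  2  2  2  2
 C  0  1  1  1  2  2  2  3  3  3  3  3  3
 C  0  1  1  1  2  2  2  3  4  4  4  4  4
 A  0  1  2  2  2  2  2  3  4  4  5  5  5
 T  0  1  2  3  3  3  3  3  4  5  5  5  6
 C  0  1  2  3  3  3  3  4  4  5  5  6  6
 T  0  1  2  3  3  4  4  4  4  5  5  6  7
 A  0  1  2  3  3  4  4  4  4  5  6  6  7
 T  0  1  2  3  3  4  5  5  5  5  6  6  7
 C  0  1  2  3  3  4  5  6  6  6  6  7  7
dp[12][12] = 7. One LCS (by backtracking along matches): TGCCACT.

7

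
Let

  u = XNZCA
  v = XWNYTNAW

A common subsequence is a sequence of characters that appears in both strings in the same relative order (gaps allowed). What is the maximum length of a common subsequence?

3

Pick X (u #1, v #1), then N (u #2, v #6), then A (u #5, v #7); all 3 characters appear in both, in order. dp[5][8] = 3 confirms this is the maximum.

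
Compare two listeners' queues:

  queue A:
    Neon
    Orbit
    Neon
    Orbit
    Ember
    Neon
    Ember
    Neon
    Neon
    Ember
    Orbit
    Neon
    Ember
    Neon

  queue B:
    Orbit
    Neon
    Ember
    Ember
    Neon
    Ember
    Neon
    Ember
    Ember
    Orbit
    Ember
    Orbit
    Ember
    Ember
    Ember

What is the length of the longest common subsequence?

9

Taking Orbit at queue A[2]=queue B[1]; then Neon at queue A[3]=queue B[2]; then Ember at queue A[5]=queue B[4]; then Neon at queue A[6]=queue B[5]; then Ember at queue A[7]=queue B[6]; then Neon at queue A[8]=queue B[7]; then Ember at queue A[10]=queue B[11]; then Orbit at queue A[11]=queue B[12]; then Ember at queue A[13]=queue B[15] gives a common subsequence of length 9, and the DP table's final entry dp[14][15] is also 9, so no common subsequence is longer.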